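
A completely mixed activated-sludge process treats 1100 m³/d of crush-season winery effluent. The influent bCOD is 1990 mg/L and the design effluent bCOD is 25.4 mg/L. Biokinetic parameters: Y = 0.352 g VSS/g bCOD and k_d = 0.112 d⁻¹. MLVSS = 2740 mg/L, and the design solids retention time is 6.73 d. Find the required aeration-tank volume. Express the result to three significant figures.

Steady-state biomass mass balance: V·X·(1 + k_d·θ_c) = Y·Q·(S₀ − S)·θ_c, so V = 0.352 × 1100 × (1990 − 25.4) × 6.73 / [2740 × (1 + 0.112 × 6.73)] = 5.12×10^6 / 4805 = 1065 m³.

V ≈ 1070 m³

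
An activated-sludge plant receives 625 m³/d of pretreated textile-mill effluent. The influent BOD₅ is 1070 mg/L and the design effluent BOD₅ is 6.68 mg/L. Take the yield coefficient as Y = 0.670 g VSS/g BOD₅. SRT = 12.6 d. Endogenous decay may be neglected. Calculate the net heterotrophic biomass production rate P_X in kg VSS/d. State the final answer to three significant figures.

No decay correction is needed, so Y_obs = Y = 0.670.
Substrate removed = Q·(S₀ − S) = 625 m³/d × (1070 − 6.68) g/m³ = 6.65×10^5 g/d = 664.6 kg/d.
So the net sludge growth is P_X = 0.6700 × 664.6 = 445.3 kg VSS/d.

P_X ≈ 445 kg VSS/d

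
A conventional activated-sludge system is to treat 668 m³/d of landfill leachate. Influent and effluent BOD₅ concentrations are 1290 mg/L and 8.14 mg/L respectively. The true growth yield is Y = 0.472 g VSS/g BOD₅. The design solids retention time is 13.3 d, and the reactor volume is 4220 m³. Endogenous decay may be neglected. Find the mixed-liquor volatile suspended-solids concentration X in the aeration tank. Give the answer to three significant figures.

From V·X = Y·Q·(S₀ − S)·θ_c (decay neglected): X = 0.472 × 668 × (1290 − 8.14) × 13.3 / 4220 = 1274 mg/L.

X ≈ 1270 mg/L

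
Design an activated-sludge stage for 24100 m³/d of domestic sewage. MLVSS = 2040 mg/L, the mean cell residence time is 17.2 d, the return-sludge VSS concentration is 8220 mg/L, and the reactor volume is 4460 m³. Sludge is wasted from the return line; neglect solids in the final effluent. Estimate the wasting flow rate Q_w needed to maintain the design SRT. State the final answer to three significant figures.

Q_w ≈ 64.4 m³/d

Wasting from the return line (neglecting effluent solids): Q_w = V·X / (θ_c·X_r) = 4460 × 2040 / (17.2 × 8220) = 64.35 m³/d.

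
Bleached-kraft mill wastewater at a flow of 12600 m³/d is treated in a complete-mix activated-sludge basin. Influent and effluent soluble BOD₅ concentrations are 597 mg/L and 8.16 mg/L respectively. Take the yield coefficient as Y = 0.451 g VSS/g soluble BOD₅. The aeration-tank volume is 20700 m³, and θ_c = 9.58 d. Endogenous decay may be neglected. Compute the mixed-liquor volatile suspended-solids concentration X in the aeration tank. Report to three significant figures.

Without decay, X = Y Q (S₀−S) θ_c / V = 0.451 × 12600 × (597 − 8.16) × 9.58 / 20700 = 1549 mg/L.

X ≈ 1550 mg/L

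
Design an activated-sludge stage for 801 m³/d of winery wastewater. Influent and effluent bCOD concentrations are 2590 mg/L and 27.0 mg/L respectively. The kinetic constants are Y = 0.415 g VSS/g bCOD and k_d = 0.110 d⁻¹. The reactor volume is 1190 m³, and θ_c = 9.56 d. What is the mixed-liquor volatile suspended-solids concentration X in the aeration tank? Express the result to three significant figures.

X ≈ 3340 mg/L

X = Y·Q·ΔS·θ_c / [V·(1 + k_d θ_c)] = 0.415 × 801 × (2590 − 27.0) × 9.56 / [1190 × (1 + 0.110 × 9.56)] = 3336 mg/L.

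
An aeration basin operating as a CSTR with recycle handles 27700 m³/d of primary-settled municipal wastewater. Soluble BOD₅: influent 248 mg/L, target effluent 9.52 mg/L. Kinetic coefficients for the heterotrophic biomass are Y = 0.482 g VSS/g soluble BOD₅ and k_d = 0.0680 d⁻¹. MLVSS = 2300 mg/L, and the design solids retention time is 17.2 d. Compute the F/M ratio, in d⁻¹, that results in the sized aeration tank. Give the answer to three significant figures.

F/M ≈ 0.272 d⁻¹

Steady-state biomass mass balance: V·X·(1 + k_d·θ_c) = Y·Q·(S₀ − S)·θ_c, so V = 0.482 × 27700 × (248 − 9.52) × 17.2 / [2300 × (1 + 0.0680 × 17.2)] = 5.48×10^7 / 4990 = 10975 m³.
F/M = applied load / biomass = Q·S₀/(V·X) = 27700 × 248 / (10975 × 2300) = 0.2721 d⁻¹.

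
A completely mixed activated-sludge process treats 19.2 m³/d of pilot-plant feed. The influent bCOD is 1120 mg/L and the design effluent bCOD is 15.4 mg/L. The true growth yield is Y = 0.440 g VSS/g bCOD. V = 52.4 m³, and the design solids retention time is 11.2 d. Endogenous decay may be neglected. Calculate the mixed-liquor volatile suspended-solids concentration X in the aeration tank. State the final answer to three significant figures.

X = Y·Q·ΔS·θ_c / V = 0.440 × 19.2 × (1120 − 15.4) × 11.2 / 52.4 = 1995 mg/L.

X ≈ 1990 mg/L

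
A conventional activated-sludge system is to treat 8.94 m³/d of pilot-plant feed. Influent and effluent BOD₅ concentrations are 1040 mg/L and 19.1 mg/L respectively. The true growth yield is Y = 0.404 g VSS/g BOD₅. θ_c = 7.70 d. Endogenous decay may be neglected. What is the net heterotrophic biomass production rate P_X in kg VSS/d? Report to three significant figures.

P_X ≈ 3.69 kg VSS/d

No decay correction is needed, so Y_obs = Y = 0.404.
Substrate removed = Q·(S₀ − S) = 8.94 m³/d × (1040 − 19.1) g/m³ = 9.13×10^3 g/d = 9.127 kg/d.
So the net sludge growth is P_X = 0.4040 × 9.127 = 3.687 kg VSS/d.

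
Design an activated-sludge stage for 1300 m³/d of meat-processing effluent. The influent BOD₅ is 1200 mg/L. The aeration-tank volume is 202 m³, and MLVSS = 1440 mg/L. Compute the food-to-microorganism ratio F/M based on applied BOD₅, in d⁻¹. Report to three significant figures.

F/M = Q·S₀ / (V·X) = 1300 × 1200 / (202.0 × 1440) = 5.363 g BOD₅·(g VSS·d)⁻¹.

F/M ≈ 5.36 d⁻¹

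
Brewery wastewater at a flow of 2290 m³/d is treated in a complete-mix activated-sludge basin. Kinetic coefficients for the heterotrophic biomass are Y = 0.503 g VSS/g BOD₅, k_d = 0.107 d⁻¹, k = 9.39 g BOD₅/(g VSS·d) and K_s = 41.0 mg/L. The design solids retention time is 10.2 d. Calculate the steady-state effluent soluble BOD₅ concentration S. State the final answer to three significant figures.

S ≈ 1.86 mg/L

From the Monod/SRT balance for a CMAS, S = K_s·(1+k_d θ_c)/[θ_c·(Y k − k_d) − 1] = 41.0 × (1 + 0.107 × 10.2) / [10.2 × (0.503 × 9.39 − 0.107) − 1] = 85.75 / 46.08 = 1.861 mg/L.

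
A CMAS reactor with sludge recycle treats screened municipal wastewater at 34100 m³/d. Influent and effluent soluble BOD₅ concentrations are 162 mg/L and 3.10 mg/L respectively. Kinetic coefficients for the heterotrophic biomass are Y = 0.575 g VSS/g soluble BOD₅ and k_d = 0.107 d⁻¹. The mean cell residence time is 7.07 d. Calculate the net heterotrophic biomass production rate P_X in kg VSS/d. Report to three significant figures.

P_X ≈ 1770 kg VSS/d

The observed yield is Y_obs = Y/(1 + k_d·θ_c) = 0.575 / (1 + 0.107 × 7.07) = 0.575 / 1.756 = 0.3274 g VSS per g soluble BOD₅ removed.
ΔS = 162 − 3.10 = 158.9 mg/L, so the substrate removal rate is 34100 × 158.9/1000 = 5418 kg soluble BOD₅/d.
P_X = Y_obs · Q(S₀ − S) = 0.3274 × 5418 = 1774 kg VSS/d.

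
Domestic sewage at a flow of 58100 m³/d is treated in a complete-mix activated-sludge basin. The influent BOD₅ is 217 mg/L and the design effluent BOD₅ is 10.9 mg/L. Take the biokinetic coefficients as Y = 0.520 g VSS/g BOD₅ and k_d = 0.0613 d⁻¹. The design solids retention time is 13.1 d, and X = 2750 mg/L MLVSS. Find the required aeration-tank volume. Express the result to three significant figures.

Steady-state biomass mass balance: V·X·(1 + k_d·θ_c) = Y·Q·(S₀ − S)·θ_c, so V = 0.520 × 58100 × (217 − 10.9) × 13.1 / [2750 × (1 + 0.0613 × 13.1)] = 8.16×10^7 / 4958 = 16451 m³.

V ≈ 16500 m³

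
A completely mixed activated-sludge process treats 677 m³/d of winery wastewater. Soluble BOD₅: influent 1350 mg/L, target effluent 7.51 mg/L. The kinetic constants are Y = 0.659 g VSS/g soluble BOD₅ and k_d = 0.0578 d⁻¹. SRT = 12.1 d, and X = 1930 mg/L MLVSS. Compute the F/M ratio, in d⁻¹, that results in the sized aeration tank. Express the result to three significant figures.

F/M ≈ 0.214 d⁻¹

From the SRT design equation V = Y Q (S₀−S) θ_c / [X (1 + k_d θ_c)] = 0.659 × 677 × (1350 − 7.51) × 12.1 / [1930 × (1 + 0.0578 × 12.1)] = 7.25×10^6 / 3280 = 2210 m³.
Food-to-microorganism ratio F/M = Q S₀ / (V X) = 677 × 1350 / (2210 × 1930) = 0.2143 d⁻¹.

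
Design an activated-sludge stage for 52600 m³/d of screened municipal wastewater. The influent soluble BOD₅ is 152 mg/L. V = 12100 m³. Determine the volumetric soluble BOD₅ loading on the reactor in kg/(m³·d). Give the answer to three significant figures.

Volumetric loading L_v = Q·S₀ / V = 52600 × 152 g/m³ / 12100 m³ = 660.8 g/(m³·d) = 0.6608 kg soluble BOD₅/(m³·d).

L_v ≈ 0.661 kg soluble BOD₅/(m³·d)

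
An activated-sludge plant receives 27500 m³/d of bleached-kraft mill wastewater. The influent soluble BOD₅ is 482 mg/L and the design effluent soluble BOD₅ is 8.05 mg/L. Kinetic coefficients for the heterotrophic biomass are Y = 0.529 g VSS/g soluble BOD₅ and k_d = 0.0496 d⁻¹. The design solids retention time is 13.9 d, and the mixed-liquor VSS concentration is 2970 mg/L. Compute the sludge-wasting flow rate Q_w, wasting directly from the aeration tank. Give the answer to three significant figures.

Rearranging the biomass balance for a CMAS with decay, V = Y·Q·ΔS·θ_c / [X·(1+k_d θ_c)] = 0.529 × 27500 × (482 − 8.05) × 13.9 / [2970 × (1 + 0.0496 × 13.9)] = 9.58×10^7 / 5018 = 19100 m³.
Wasting from the aeration tank: Q_w = V / θ_c = 19100 / 13.9 = 1374 m³/d.

Q_w ≈ 1370 m³/d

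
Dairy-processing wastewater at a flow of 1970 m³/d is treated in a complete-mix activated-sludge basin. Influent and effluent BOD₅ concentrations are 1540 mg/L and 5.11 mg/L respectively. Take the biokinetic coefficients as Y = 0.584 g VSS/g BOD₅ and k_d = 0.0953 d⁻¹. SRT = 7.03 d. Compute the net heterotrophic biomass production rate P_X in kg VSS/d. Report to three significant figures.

Observed yield with endogenous decay: Y_obs = Y / (1 + k_d·θ_c) = 0.584 / (1 + 0.0953 × 7.03) = 0.584 / 1.670 = 0.3497 g VSS/g BOD₅.
Mass of BOD₅ removed per day: Q(S₀ − S) = 1970 × 1535 g/m³ = 3024 kg/d.
Biomass produced: P_X = Y_obs·Q·ΔS = 0.3497 × 3024 ≈ 1057 kg VSS/d.

P_X ≈ 1060 kg VSS/d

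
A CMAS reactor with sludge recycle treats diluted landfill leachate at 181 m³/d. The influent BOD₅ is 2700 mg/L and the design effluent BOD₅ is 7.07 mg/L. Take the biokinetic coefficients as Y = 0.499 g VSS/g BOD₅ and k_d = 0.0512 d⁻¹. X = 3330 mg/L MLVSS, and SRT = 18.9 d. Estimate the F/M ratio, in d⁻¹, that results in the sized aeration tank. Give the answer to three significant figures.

F/M ≈ 0.209 d⁻¹

From the SRT design equation V = Y Q (S₀−S) θ_c / [X (1 + k_d θ_c)] = 0.499 × 181 × (2700 − 7.07) × 18.9 / [3330 × (1 + 0.0512 × 18.9)] = 4.6×10^6 / 6552 = 701.6 m³.
F/M = Q·S₀ / (V·X) = 181 × 2700 / (701.6 × 3330) = 0.2092 g BOD₅·(g VSS·d)⁻¹.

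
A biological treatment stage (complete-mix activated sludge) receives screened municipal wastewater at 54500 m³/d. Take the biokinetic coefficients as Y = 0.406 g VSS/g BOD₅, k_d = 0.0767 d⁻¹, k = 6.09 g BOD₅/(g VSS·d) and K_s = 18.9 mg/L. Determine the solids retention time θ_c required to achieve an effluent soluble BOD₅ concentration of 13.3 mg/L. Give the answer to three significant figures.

From 1/θ_c = Y·k·S/(K_s + S) − k_d: Y·k·S/(K_s+S) = 0.406 × 6.09 × 13.3 / (18.9 + 13.3) = 1.021 d⁻¹.
Then 1/θ_c = μ − k_d = 1.021 − 0.0767 = 0.9446 d⁻¹, giving θ_c = 1.059 d.

θ_c ≈ 1.06 d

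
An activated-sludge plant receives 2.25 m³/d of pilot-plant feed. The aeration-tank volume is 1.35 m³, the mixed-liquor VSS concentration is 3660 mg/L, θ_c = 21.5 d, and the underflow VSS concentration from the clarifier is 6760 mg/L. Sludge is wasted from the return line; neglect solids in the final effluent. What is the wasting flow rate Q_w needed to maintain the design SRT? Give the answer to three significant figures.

Q_w ≈ 0.0340 m³/d

Wasting from the return line (neglecting effluent solids): Q_w = V·X / (θ_c·X_r) = 1.350 × 3660 / (21.5 × 6760) = 0.03400 m³/d.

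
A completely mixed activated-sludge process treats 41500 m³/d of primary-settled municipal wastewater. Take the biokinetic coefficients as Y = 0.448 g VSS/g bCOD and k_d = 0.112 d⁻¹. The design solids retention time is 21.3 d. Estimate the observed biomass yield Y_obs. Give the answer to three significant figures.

Y_obs ≈ 0.132 g VSS/g bCOD

Y_obs = Y / (1 + k_d θ_c) = 0.448 / (1 + 0.112 × 21.3) = 0.448 / 3.386 = 0.1323.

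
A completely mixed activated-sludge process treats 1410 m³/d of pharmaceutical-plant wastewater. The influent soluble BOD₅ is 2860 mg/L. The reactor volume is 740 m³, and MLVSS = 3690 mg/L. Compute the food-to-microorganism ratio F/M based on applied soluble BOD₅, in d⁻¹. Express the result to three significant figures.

F/M = applied load / biomass = Q·S₀/(V·X) = 1410 × 2860 / (740.0 × 3690) = 1.477 d⁻¹.

F/M ≈ 1.48 d⁻¹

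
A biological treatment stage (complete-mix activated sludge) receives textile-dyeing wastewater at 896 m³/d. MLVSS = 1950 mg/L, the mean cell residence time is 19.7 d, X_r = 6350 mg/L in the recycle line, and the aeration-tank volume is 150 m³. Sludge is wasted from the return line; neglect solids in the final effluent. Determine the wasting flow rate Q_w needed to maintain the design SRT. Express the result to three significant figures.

Q_w ≈ 2.34 m³/d

Wasting from the return line (neglecting effluent solids): Q_w = V·X / (θ_c·X_r) = 150.0 × 1950 / (19.7 × 6350) = 2.338 m³/d.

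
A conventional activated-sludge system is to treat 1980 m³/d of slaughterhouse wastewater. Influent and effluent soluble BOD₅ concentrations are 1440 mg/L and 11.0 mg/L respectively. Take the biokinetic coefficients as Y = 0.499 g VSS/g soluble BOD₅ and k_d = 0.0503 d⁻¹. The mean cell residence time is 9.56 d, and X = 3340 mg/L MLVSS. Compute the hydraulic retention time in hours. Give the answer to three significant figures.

From the SRT design equation V = Y Q (S₀−S) θ_c / [X (1 + k_d θ_c)] = 0.499 × 1980 × (1440 − 11.0) × 9.56 / [3340 × (1 + 0.0503 × 9.56)] = 1.35×10^7 / 4946 = 2729 m³.
HRT = V/Q = 2729 m³ / 1980 m³·d⁻¹ = 1.378 d × 24 = 33.08 h.

τ ≈ 33.1 h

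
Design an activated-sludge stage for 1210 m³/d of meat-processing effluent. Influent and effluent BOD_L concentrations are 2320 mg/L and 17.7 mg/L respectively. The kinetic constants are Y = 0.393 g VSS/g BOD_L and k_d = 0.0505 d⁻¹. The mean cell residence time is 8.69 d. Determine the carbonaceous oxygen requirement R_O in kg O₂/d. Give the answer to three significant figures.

Y_obs = Y / (1 + k_d θ_c) = 0.393 / (1 + 0.0505 × 8.69) = 0.393 / 1.439 = 0.2731.
Mass of BOD_L removed per day: Q(S₀ − S) = 1210 × 2302 g/m³ = 2786 kg/d.
P_X = Y_obs·Q·(S₀ − S) = 0.2731 × 2786 = 760.9 kg VSS/d.
R_O = Q·(S₀ − S) − 1.42·P_X = 2786 − 1.42 × 760.9 = 1705 kg O₂/d.

R_O ≈ 1710 kg O₂/d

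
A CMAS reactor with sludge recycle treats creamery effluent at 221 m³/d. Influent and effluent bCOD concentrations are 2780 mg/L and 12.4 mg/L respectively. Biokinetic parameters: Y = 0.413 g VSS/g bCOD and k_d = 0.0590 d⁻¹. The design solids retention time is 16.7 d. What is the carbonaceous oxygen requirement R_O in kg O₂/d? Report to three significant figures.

R_O ≈ 431 kg O₂/d

Y_obs = Y / (1 + k_d θ_c) = 0.413 / (1 + 0.0590 × 16.7) = 0.413 / 1.985 = 0.2080.
Q·(S₀ − S) = 221 × (2780 − 12.4) × 10⁻³ = 611.6 kg/d removed.
Net sludge production P_X = 0.2080 × 611.6 = 127.2 kg VSS/d.
R_O = Q·(S₀ − S) − 1.42·P_X = 611.6 − 1.42 × 127.2 = 431.0 kg O₂/d.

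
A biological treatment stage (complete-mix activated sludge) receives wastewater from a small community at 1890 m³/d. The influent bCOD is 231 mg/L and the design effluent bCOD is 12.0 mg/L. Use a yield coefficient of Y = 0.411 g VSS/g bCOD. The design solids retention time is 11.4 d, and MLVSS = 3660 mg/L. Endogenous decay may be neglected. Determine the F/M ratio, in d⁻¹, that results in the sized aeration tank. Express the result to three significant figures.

F/M ≈ 0.225 d⁻¹

V·X = Y·Q·ΔS·θ_c gives V = 0.411 × 1890 × (231 − 12.0) × 11.4 / 3660 = 529.9 m³.
Food-to-microorganism ratio F/M = Q S₀ / (V X) = 1890 × 231 / (529.9 × 3660) = 0.2251 d⁻¹.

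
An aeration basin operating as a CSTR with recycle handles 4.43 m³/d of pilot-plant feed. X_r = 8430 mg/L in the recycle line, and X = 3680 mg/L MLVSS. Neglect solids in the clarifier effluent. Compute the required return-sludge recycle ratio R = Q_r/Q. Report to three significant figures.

R ≈ 0.775

Solids balance on the clarifier gives (1+R)X = R·X_r, so R = X/(X_r − X) = 3680 / (8430 − 3680) = 0.7747.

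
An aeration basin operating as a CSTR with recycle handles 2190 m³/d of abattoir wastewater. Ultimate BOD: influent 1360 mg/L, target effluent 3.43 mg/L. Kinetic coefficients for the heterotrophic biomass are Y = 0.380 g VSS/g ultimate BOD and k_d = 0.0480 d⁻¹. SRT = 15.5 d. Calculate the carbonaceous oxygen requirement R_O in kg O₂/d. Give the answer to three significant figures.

Y_obs = Y / (1 + k_d θ_c) = 0.380 / (1 + 0.0480 × 15.5) = 0.380 / 1.744 = 0.2179.
Q·(S₀ − S) = 2190 × (1360 − 3.43) × 10⁻³ = 2971 kg/d removed.
Net sludge production P_X = 0.2179 × 2971 = 647.3 kg VSS/d.
R_O = Q·ΔS − 1.42 P_X = 2971 − 919.2 = 2052 kg O₂/d.

R_O ≈ 2050 kg O₂/d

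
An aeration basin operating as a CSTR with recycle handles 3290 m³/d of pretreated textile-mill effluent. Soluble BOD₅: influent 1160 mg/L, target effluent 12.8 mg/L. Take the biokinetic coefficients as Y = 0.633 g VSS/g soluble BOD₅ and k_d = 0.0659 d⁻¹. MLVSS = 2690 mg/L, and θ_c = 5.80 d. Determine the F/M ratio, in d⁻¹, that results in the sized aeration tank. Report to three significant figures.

Rearranging the biomass balance for a CMAS with decay, V = Y·Q·ΔS·θ_c / [X·(1+k_d θ_c)] = 0.633 × 3290 × (1160 − 12.8) × 5.80 / [2690 × (1 + 0.0659 × 5.80)] = 1.39×10^7 / 3718 = 3727 m³.
Food-to-microorganism ratio F/M = Q S₀ / (V X) = 3290 × 1160 / (3727 × 2690) = 0.3807 d⁻¹.

F/M ≈ 0.381 d⁻¹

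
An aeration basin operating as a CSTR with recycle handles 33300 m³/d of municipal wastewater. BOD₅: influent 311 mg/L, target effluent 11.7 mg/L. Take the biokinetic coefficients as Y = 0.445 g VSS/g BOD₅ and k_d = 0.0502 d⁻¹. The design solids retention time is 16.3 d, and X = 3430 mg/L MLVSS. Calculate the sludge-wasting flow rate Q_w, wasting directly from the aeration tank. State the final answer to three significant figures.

Rearranging the biomass balance for a CMAS with decay, V = Y·Q·ΔS·θ_c / [X·(1+k_d θ_c)] = 0.445 × 33300 × (311 − 11.7) × 16.3 / [3430 × (1 + 0.0502 × 16.3)] = 7.23×10^7 / 6237 = 11592 m³.
For wasting at MLVSS concentration, Q_w = V/θ_c = 11592/16.3 = 711.1 m³/d.

Q_w ≈ 711 m³/d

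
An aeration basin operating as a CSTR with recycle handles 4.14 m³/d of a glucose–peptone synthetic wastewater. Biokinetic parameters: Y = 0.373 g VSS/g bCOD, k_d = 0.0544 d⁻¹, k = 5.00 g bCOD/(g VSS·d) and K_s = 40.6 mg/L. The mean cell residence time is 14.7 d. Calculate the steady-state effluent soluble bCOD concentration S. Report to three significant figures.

From the Monod/SRT balance for a CMAS, S = K_s·(1+k_d θ_c)/[θ_c·(Y k − k_d) − 1] = 40.6 × (1 + 0.0544 × 14.7) / [14.7 × (0.373 × 5.00 − 0.0544) − 1] = 73.07 / 25.62 = 2.852 mg/L.

S ≈ 2.85 mg/L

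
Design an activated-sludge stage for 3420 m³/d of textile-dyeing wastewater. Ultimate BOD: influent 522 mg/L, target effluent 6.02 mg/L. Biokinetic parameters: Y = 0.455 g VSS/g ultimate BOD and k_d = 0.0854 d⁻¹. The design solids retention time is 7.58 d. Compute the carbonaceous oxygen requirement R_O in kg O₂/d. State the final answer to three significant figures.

R_O ≈ 1070 kg O₂/d

Y_obs = Y / (1 + k_d θ_c) = 0.455 / (1 + 0.0854 × 7.58) = 0.455 / 1.647 = 0.2762.
ΔS = 522 − 6.02 = 516.0 mg/L, so the substrate removal rate is 3420 × 516.0/1000 = 1765 kg ultimate BOD/d.
Biomass synthesised: P_X = Y_obs × 1765 = 487.4 kg VSS/d.
R_O = Q·(S₀ − S) − 1.42·P_X = 1765 − 1.42 × 487.4 = 1073 kg O₂/d.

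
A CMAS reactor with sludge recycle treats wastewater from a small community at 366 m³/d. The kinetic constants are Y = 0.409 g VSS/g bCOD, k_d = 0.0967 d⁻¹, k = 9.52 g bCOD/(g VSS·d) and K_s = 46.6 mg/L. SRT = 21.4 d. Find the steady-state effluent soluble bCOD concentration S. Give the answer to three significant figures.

Effluent substrate depends only on kinetics and SRT: S = K_s(1 + k_d θ_c) / [θ_c(Yk − k_d) − 1] = 46.6 × (1 + 0.0967 × 21.4) / [21.4 × (0.409 × 9.52 − 0.0967) − 1] = 143.0 / 80.26 = 1.782 mg/L.

S ≈ 1.78 mg/L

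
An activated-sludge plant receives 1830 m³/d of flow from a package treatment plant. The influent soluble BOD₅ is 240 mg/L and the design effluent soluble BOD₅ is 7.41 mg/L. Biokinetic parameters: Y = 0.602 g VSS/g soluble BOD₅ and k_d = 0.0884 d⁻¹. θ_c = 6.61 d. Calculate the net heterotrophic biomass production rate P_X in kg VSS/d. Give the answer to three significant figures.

P_X ≈ 162 kg VSS/d

Correct the yield for decay: Y_obs = Y/(1 + k_d θ_c) = 0.602 / (1 + 0.0884 × 6.61) = 0.602 / 1.584 = 0.3800.
Mass of soluble BOD₅ removed per day: Q(S₀ − S) = 1830 × 232.6 g/m³ = 425.6 kg/d.
Net biomass production P_X = Y_obs × Q·(S₀ − S) = 0.3800 × 425.6 = 161.7 kg VSS/d.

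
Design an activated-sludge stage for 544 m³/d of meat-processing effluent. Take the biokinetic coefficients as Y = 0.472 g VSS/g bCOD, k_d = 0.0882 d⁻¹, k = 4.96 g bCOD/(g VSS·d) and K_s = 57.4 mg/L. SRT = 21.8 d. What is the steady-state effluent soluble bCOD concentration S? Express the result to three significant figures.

From the Monod/SRT balance for a CMAS, S = K_s·(1+k_d θ_c)/[θ_c·(Y k − k_d) − 1] = 57.4 × (1 + 0.0882 × 21.8) / [21.8 × (0.472 × 4.96 − 0.0882) − 1] = 167.8 / 48.11 = 3.487 mg/L.

S ≈ 3.49 mg/L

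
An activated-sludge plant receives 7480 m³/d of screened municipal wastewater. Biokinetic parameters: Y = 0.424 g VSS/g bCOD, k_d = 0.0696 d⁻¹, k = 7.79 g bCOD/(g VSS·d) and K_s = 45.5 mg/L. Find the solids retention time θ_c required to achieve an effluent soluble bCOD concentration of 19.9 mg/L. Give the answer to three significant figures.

At the target effluent, Y k S/(K_s+S) = 0.424×7.79×19.9/65.40 = 1.005 d⁻¹.
1/θ_c = 1.005 − 0.0696 = 0.9354 d⁻¹, so θ_c = 1.069 d.

θ_c ≈ 1.07 d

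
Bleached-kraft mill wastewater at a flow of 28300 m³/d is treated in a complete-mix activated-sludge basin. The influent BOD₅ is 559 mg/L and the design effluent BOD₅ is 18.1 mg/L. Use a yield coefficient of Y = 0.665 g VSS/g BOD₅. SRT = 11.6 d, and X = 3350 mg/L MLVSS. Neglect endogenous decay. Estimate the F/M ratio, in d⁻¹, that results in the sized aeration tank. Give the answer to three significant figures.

F/M ≈ 0.134 d⁻¹

V·X = Y·Q·ΔS·θ_c gives V = 0.665 × 28300 × (559 − 18.1) × 11.6 / 3350 = 35248 m³.
Food-to-microorganism ratio F/M = Q S₀ / (V X) = 28300 × 559 / (35248 × 3350) = 0.1340 d⁻¹.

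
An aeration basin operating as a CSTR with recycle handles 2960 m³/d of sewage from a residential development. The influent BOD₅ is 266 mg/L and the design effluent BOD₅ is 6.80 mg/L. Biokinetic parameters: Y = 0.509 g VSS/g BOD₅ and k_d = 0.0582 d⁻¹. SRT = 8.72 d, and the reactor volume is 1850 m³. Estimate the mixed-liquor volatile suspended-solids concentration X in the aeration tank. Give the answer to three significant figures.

X ≈ 1220 mg/L

From V·X·(1 + k_d·θ_c) = Y·Q·(S₀ − S)·θ_c: X = 0.509 × 2960 × (266 − 6.80) × 8.72 / [1850 × (1 + 0.0582 × 8.72)] = 1221 mg/L.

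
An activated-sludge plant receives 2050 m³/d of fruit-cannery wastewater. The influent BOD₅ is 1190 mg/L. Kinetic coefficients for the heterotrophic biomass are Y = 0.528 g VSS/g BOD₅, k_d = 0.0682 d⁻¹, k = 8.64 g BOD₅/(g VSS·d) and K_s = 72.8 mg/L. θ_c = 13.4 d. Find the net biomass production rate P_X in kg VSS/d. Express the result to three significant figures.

P_X ≈ 672 kg VSS/d

From the Monod/SRT balance for a CMAS, S = K_s·(1+k_d θ_c)/[θ_c·(Y k − k_d) − 1] = 72.8 × (1 + 0.0682 × 13.4) / [13.4 × (0.528 × 8.64 − 0.0682) − 1] = 139.3 / 59.22 = 2.353 mg/L.
Correct the yield for decay: Y_obs = Y/(1 + k_d θ_c) = 0.528 / (1 + 0.0682 × 13.4) = 0.528 / 1.914 = 0.2759.
Q·(S₀ − S) = 2050 × (1190 − 2.35) × 10⁻³ = 2435 kg/d removed.
Net biomass production P_X = Y_obs × Q·(S₀ − S) = 0.2759 × 2435 = 671.7 kg VSS/d.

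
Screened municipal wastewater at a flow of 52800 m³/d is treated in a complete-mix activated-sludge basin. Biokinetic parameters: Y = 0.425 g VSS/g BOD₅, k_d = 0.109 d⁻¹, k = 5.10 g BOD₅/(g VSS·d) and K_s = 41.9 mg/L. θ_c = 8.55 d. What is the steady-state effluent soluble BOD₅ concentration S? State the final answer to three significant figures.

For a completely mixed reactor with recycle the Lawrence–McCarty relation gives S = K_s·(1 + k_d·θ_c) / [θ_c·(Y·k − k_d) − 1] = 41.9 × (1 + 0.109 × 8.55) / [8.55 × (0.425 × 5.10 − 0.109) − 1] = 80.95 / 16.60 = 4.876 mg/L.

S ≈ 4.88 mg/L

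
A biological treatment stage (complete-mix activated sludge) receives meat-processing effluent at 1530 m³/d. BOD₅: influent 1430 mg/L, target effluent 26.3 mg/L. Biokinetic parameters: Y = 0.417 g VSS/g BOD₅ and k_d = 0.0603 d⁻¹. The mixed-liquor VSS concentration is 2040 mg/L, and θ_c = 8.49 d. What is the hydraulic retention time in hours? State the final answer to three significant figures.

τ ≈ 38.7 h

Steady-state biomass mass balance: V·X·(1 + k_d·θ_c) = Y·Q·(S₀ − S)·θ_c, so V = 0.417 × 1530 × (1430 − 26.3) × 8.49 / [2040 × (1 + 0.0603 × 8.49)] = 7.6×10^6 / 3084 = 2465 m³.
HRT = V/Q = 2465 m³ / 1530 m³·d⁻¹ = 1.611 d × 24 = 38.67 h.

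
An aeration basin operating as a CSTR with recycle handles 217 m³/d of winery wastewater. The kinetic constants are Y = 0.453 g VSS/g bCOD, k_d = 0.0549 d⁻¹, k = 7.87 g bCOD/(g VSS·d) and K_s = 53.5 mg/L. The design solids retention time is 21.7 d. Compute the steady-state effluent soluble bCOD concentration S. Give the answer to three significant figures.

S ≈ 1.56 mg/L

For a completely mixed reactor with recycle the Lawrence–McCarty relation gives S = K_s·(1 + k_d·θ_c) / [θ_c·(Y·k − k_d) − 1] = 53.5 × (1 + 0.0549 × 21.7) / [21.7 × (0.453 × 7.87 − 0.0549) − 1] = 117.2 / 75.17 = 1.560 mg/L.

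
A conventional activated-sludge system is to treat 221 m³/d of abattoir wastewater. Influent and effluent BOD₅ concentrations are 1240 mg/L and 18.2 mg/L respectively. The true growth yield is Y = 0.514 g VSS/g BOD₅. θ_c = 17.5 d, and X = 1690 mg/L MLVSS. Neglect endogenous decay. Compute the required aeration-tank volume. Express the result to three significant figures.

V ≈ 1440 m³

With k_d = 0 the design equation reduces to V = Y Q (S₀−S) θ_c / X = 0.514 × 221 × (1240 − 18.2) × 17.5 / 1690 = 1437 m³.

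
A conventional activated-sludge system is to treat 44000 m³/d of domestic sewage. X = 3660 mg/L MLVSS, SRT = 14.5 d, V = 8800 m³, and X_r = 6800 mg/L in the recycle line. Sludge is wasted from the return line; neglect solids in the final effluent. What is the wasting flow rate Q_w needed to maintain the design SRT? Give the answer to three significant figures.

Q_w = (V·X)/(θ_c X_r) = 8800 × 3660 / (14.5 × 6800) = 326.7 m³/d.

Q_w ≈ 327 m³/d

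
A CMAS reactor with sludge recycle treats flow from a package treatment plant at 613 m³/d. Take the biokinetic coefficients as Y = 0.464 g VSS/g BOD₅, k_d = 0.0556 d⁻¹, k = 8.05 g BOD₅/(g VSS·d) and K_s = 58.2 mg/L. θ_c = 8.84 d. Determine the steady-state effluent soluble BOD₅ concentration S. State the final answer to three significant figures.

For a completely mixed reactor with recycle the Lawrence–McCarty relation gives S = K_s·(1 + k_d·θ_c) / [θ_c·(Y·k − k_d) − 1] = 58.2 × (1 + 0.0556 × 8.84) / [8.84 × (0.464 × 8.05 − 0.0556) − 1] = 86.81 / 31.53 = 2.753 mg/L.

S ≈ 2.75 mg/L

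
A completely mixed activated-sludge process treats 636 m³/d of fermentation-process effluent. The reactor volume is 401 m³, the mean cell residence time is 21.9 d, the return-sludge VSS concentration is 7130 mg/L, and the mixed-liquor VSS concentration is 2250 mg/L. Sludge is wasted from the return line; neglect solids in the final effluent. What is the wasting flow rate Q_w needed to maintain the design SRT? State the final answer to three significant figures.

Q_w ≈ 5.78 m³/d

Q_w = (V·X)/(θ_c X_r) = 401.0 × 2250 / (21.9 × 7130) = 5.778 m³/d.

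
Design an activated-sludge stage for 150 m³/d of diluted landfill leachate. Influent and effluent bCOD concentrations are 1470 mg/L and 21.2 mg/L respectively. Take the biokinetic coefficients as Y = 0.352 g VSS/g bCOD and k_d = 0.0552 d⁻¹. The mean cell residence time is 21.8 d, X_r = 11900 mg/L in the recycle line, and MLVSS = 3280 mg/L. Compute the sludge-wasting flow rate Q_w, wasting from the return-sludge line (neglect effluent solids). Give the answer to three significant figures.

Q_w ≈ 2.92 m³/d

From the SRT design equation V = Y Q (S₀−S) θ_c / [X (1 + k_d θ_c)] = 0.352 × 150 × (1470 − 21.2) × 21.8 / [3280 × (1 + 0.0552 × 21.8)] = 1.67×10^6 / 7227 = 230.7 m³.
θ_c = V·X/(Q_w·X_r) when wasting from the recycle, so Q_w = V·X/(θ_c·X_r) = 230.7 × 3280 / (21.8 × 11900) = 2.917 m³/d.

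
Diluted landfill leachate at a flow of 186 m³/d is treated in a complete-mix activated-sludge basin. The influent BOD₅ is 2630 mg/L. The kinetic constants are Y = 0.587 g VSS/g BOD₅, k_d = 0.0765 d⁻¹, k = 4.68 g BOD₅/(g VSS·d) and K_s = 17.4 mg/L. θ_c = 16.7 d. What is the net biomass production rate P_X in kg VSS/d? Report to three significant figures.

P_X ≈ 126 kg VSS/d

For a completely mixed reactor with recycle the Lawrence–McCarty relation gives S = K_s·(1 + k_d·θ_c) / [θ_c·(Y·k − k_d) − 1] = 17.4 × (1 + 0.0765 × 16.7) / [16.7 × (0.587 × 4.68 − 0.0765) − 1] = 39.63 / 43.60 = 0.9089 mg/L.
The observed yield is Y_obs = Y/(1 + k_d·θ_c) = 0.587 / (1 + 0.0765 × 16.7) = 0.587 / 2.278 = 0.2577 g VSS per g BOD₅ removed.
Substrate removed = Q·(S₀ − S) = 186 m³/d × (2630 − 0.909) g/m³ = 4.89×10^5 g/d = 489.0 kg/d.
Net biomass production P_X = Y_obs × Q·(S₀ − S) = 0.2577 × 489.0 = 126.0 kg VSS/d.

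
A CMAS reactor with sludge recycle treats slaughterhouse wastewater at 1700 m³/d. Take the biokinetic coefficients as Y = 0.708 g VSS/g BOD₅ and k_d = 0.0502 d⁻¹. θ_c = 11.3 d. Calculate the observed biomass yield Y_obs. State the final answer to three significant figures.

Y_obs = Y / (1 + k_d θ_c) = 0.708 / (1 + 0.0502 × 11.3) = 0.708 / 1.567 = 0.4517.

Y_obs ≈ 0.452 g VSS/g BOD₅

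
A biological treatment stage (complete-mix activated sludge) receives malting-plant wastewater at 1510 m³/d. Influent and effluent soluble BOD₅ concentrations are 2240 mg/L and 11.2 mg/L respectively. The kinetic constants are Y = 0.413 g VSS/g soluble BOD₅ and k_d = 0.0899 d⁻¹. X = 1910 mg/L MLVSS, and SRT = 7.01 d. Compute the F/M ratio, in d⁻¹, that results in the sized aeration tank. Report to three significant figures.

Rearranging the biomass balance for a CMAS with decay, V = Y·Q·ΔS·θ_c / [X·(1+k_d θ_c)] = 0.413 × 1510 × (2240 − 11.2) × 7.01 / [1910 × (1 + 0.0899 × 7.01)] = 9.74×10^6 / 3114 = 3129 m³.
F/M = applied load / biomass = Q·S₀/(V·X) = 1510 × 2240 / (3129 × 1910) = 0.5659 d⁻¹.

F/M ≈ 0.566 d⁻¹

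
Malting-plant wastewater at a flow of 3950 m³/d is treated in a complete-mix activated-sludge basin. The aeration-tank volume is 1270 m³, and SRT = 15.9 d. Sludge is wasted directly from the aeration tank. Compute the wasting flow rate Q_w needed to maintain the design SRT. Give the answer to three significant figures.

Q_w ≈ 79.9 m³/d

Wasting from the aeration tank: Q_w = V / θ_c = 1270 / 15.9 = 79.87 m³/d.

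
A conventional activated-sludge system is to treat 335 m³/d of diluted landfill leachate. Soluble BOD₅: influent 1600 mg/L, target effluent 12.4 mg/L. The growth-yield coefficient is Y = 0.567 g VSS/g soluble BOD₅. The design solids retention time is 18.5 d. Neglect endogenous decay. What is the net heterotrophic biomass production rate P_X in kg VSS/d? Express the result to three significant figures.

No decay correction is needed, so Y_obs = Y = 0.567.
Q·(S₀ − S) = 335 × (1600 − 12.4) × 10⁻³ = 531.8 kg/d removed.
So the net sludge growth is P_X = 0.5670 × 531.8 = 301.6 kg VSS/d.

P_X ≈ 302 kg VSS/d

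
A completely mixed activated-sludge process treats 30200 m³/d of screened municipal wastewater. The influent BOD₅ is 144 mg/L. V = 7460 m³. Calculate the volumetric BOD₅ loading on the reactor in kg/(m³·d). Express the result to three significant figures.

Volumetric loading L_v = Q·S₀ / V = 30200 × 144 g/m³ / 7460 m³ = 582.9 g/(m³·d) = 0.5829 kg BOD₅/(m³·d).

L_v ≈ 0.583 kg BOD₅/(m³·d)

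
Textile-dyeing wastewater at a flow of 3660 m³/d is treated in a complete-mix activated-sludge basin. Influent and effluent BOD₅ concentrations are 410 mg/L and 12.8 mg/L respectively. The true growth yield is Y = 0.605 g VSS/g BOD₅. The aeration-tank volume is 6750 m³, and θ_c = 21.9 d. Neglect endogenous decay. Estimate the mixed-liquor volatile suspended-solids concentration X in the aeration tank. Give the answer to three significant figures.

Without decay, X = Y Q (S₀−S) θ_c / V = 0.605 × 3660 × (410 − 12.8) × 21.9 / 6750 = 2854 mg/L.

X ≈ 2850 mg/L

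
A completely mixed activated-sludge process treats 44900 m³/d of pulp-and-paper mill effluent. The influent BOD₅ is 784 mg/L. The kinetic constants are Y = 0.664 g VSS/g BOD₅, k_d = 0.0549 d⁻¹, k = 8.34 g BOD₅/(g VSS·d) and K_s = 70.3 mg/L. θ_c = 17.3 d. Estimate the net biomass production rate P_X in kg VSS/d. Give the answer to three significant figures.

From the Monod/SRT balance for a CMAS, S = K_s·(1+k_d θ_c)/[θ_c·(Y k − k_d) − 1] = 70.3 × (1 + 0.0549 × 17.3) / [17.3 × (0.664 × 8.34 − 0.0549) − 1] = 137.1 / 93.85 = 1.460 mg/L.
Observed yield with endogenous decay: Y_obs = Y / (1 + k_d·θ_c) = 0.664 / (1 + 0.0549 × 17.3) = 0.664 / 1.950 = 0.3406 g VSS/g BOD₅.
Mass of BOD₅ removed per day: Q(S₀ − S) = 44900 × 782.5 g/m³ = 35136 kg/d.
P_X = Y_obs · Q(S₀ − S) = 0.3406 × 35136 = 11966 kg VSS/d.

P_X ≈ 12000 kg VSS/d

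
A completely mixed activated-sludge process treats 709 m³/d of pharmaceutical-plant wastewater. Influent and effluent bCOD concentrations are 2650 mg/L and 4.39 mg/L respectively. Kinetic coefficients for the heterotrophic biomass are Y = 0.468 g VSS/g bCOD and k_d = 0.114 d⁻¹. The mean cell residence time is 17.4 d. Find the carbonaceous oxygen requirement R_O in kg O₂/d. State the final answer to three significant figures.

The observed yield is Y_obs = Y/(1 + k_d·θ_c) = 0.468 / (1 + 0.114 × 17.4) = 0.468 / 2.984 = 0.1569 g VSS per g bCOD removed.
Substrate removed = Q·(S₀ − S) = 709 m³/d × (2650 − 4.39) g/m³ = 1.88×10^6 g/d = 1876 kg/d.
Biomass synthesised: P_X = Y_obs × 1876 = 294.2 kg VSS/d.
Carbonaceous O₂ demand = substrate oxidised − cell-mass equivalent = 1876 − 1.42 × 294.2 = 1458 kg O₂/d.

R_O ≈ 1460 kg O₂/d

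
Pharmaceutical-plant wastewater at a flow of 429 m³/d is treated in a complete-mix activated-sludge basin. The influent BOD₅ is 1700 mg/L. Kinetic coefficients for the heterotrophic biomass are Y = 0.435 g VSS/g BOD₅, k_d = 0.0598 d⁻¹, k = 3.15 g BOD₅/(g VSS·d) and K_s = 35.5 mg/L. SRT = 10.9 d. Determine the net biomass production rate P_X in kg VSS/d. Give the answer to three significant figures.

P_X ≈ 192 kg VSS/d

For a completely mixed reactor with recycle the Lawrence–McCarty relation gives S = K_s·(1 + k_d·θ_c) / [θ_c·(Y·k − k_d) − 1] = 35.5 × (1 + 0.0598 × 10.9) / [10.9 × (0.435 × 3.15 − 0.0598) − 1] = 58.64 / 13.28 = 4.414 mg/L.
Observed yield with endogenous decay: Y_obs = Y / (1 + k_d·θ_c) = 0.435 / (1 + 0.0598 × 10.9) = 0.435 / 1.652 = 0.2633 g VSS/g BOD₅.
Q·(S₀ − S) = 429 × (1700 − 4.41) × 10⁻³ = 727.4 kg/d removed.
P_X = Y_obs · Q(S₀ − S) = 0.2633 × 727.4 = 191.6 kg VSS/d.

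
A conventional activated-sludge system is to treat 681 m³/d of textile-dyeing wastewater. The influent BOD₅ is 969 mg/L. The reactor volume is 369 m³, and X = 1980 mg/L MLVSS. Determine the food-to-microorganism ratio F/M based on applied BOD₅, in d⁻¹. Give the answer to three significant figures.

Food-to-microorganism ratio F/M = Q S₀ / (V X) = 681 × 969 / (369.0 × 1980) = 0.9032 d⁻¹.

F/M ≈ 0.903 d⁻¹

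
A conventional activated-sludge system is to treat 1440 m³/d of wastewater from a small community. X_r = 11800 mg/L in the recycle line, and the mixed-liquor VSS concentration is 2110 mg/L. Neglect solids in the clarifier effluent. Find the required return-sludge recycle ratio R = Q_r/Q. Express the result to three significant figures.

R ≈ 0.218

Mass balance around the secondary clarifier (neglecting effluent solids): R = X / (X_r − X) = 2110 / (11800 − 2110) = 0.2178.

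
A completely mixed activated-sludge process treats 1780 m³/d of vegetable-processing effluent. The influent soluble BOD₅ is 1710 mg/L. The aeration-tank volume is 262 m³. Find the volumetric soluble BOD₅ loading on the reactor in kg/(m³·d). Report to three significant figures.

L_v ≈ 11.6 kg soluble BOD₅/(m³·d)

Volumetric loading L_v = Q·S₀ / V = 1780 × 1710 g/m³ / 262.0 m³ = 11618 g/(m³·d) = 11.62 kg soluble BOD₅/(m³·d).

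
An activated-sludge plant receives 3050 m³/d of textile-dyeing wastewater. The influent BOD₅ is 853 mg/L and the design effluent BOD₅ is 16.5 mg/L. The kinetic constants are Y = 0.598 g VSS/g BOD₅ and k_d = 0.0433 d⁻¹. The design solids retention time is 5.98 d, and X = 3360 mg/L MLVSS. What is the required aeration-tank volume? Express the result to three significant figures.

V ≈ 2160 m³

From the SRT design equation V = Y Q (S₀−S) θ_c / [X (1 + k_d θ_c)] = 0.598 × 3050 × (853 − 16.5) × 5.98 / [3360 × (1 + 0.0433 × 5.98)] = 9.12×10^6 / 4230 = 2157 m³.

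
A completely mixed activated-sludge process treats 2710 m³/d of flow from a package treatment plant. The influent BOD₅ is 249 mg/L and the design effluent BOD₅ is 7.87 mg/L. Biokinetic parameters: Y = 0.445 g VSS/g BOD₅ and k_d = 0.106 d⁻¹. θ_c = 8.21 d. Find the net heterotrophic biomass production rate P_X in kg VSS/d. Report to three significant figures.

Y_obs = Y / (1 + k_d θ_c) = 0.445 / (1 + 0.106 × 8.21) = 0.445 / 1.870 = 0.2379.
Mass of BOD₅ removed per day: Q(S₀ − S) = 2710 × 241.1 g/m³ = 653.5 kg/d.
P_X = Y_obs · Q(S₀ − S) = 0.2379 × 653.5 = 155.5 kg VSS/d.

P_X ≈ 155 kg VSS/d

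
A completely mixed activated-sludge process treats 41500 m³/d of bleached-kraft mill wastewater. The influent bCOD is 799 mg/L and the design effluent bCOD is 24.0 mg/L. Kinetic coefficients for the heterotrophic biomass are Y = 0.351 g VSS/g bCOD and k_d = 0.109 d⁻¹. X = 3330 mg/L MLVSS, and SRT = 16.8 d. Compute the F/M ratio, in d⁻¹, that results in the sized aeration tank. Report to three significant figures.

Rearranging the biomass balance for a CMAS with decay, V = Y·Q·ΔS·θ_c / [X·(1+k_d θ_c)] = 0.351 × 41500 × (799 − 24.0) × 16.8 / [3330 × (1 + 0.109 × 16.8)] = 1.9×10^8 / 9428 = 20116 m³.
F/M = Q·S₀ / (V·X) = 41500 × 799 / (20116 × 3330) = 0.4950 g bCOD·(g VSS·d)⁻¹.

F/M ≈ 0.495 d⁻¹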